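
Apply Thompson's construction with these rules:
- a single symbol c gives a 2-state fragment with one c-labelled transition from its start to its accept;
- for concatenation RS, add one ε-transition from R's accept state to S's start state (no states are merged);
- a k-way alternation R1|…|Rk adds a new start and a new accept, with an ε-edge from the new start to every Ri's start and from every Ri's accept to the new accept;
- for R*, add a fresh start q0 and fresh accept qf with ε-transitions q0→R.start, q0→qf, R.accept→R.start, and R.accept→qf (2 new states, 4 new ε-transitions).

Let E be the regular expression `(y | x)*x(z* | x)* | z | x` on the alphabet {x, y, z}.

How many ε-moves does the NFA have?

Recursing over subexpressions:
Each of the 7 symbol leaves contributes 0 ε-transitions.
  y | x → 4 ε-transitions
  (y | x)* → 8 ε-transitions
  z* → 4 ε-transitions
  z* | x → 8 ε-transitions
  (z* | x)* → 12 ε-transitions
  (y | x)*x(z* | x)* → 22 ε-transitions
  (y | x)*x(z* | x)* | z | x → 28 ε-transitions

28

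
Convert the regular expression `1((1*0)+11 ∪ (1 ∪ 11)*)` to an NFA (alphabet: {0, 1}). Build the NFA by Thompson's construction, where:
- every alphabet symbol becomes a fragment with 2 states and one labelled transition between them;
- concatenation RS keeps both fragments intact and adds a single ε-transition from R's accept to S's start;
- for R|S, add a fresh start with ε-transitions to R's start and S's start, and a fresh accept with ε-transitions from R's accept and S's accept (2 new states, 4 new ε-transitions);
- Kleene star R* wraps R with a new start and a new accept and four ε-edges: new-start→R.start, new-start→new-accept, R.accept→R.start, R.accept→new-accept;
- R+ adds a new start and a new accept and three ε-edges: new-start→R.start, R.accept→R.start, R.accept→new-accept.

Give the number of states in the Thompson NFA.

Building bottom-up:
Each of the 8 symbol leaves contributes a 2-state fragment.
  1* = 4 states
  1*0 = 6 states
  (1*0)+ = 8 states
  (1*0)+11 = 12 states
  11 = 4 states
  1 ∪ 11 = 8 states
  (1 ∪ 11)* = 10 states
  (1*0)+11 ∪ (1 ∪ 11)* = 24 states
  1((1*0)+11 ∪ (1 ∪ 11)*) = 26 states

26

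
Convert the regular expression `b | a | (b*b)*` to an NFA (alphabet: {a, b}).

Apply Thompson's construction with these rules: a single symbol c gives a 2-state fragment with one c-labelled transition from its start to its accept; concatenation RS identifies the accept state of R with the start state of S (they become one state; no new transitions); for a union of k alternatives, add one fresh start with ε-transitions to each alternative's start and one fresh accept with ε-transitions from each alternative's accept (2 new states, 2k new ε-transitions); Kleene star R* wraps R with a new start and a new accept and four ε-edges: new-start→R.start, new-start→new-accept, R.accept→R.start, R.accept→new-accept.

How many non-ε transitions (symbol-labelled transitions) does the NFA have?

Recursing over subexpressions:
Each of the 4 symbol leaves contributes exactly 1 symbol transition.
  b* — 1 symbol transition
  b*b — 2 symbol transitions
  (b*b)* — 2 symbol transitions
  b | a | (b*b)* — 4 symbol transitions

4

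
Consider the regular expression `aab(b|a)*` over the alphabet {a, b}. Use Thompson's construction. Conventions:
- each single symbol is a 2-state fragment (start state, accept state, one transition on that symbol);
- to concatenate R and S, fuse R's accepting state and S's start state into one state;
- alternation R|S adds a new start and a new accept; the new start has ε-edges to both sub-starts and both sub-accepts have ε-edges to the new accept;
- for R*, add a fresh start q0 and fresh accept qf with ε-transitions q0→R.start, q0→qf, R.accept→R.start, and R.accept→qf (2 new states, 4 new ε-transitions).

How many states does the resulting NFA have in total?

By structural recursion:
Each of the 5 symbol leaves contributes a 2-state fragment.
  b|a — 6 states
  (b|a)* — 8 states
  aab(b|a)* — 11 states

11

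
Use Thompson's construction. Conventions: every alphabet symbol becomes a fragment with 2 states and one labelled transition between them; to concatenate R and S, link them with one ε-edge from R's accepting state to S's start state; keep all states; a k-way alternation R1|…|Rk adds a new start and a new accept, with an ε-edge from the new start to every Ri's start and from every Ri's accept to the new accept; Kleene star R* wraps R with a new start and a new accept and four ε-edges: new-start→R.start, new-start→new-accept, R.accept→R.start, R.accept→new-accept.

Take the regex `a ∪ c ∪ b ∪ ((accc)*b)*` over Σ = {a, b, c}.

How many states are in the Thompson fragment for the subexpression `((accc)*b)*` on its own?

14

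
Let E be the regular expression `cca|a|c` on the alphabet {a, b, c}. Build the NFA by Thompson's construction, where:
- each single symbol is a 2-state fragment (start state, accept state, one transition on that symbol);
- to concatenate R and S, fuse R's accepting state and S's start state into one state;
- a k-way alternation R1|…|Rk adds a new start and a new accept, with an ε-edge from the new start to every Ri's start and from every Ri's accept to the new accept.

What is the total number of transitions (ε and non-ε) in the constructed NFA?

11

Per subexpression:
Each of the 5 symbol leaves contributes 1 transition (1 symbol, 0 ε).
  cca — 3 transitions (3 symbol, 0 ε)
  cca|a|c — 11 transitions (5 symbol, 6 ε)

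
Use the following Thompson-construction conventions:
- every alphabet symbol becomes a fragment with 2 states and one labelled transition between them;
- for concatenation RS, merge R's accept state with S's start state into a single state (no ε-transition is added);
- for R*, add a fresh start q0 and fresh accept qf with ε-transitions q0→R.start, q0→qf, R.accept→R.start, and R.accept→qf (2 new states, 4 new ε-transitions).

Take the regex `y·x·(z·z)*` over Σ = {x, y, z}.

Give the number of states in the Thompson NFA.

Building bottom-up:
Each of the 4 symbol leaves contributes a 2-state fragment.
  z·z — 3 states
  (z·z)* — 5 states
  y·x·(z·z)* — 7 states

7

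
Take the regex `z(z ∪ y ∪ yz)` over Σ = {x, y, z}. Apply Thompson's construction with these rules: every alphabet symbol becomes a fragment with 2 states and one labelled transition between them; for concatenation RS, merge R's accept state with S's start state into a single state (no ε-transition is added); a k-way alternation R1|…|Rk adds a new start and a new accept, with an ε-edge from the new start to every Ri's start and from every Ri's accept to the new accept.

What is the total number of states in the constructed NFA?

Bottom-up over the parse tree:
Each of the 5 symbol leaves contributes a 2-state fragment.
  yz : 3 states
  z ∪ y ∪ yz : 9 states
  z(z ∪ y ∪ yz) : 10 states

10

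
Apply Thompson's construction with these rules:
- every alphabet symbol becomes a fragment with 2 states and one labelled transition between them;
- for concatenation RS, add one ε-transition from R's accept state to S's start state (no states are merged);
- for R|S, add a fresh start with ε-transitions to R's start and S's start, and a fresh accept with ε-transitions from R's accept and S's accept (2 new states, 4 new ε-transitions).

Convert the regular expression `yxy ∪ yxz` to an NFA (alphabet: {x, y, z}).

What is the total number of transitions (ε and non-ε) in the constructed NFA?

Recursing over subexpressions:
Each of the 6 symbol leaves contributes 1 transition (1 symbol, 0 ε).
  yxy → 5 transitions (3 symbol, 2 ε)
  yxz → 5 transitions (3 symbol, 2 ε)
  yxy ∪ yxz → 14 transitions (6 symbol, 8 ε)

14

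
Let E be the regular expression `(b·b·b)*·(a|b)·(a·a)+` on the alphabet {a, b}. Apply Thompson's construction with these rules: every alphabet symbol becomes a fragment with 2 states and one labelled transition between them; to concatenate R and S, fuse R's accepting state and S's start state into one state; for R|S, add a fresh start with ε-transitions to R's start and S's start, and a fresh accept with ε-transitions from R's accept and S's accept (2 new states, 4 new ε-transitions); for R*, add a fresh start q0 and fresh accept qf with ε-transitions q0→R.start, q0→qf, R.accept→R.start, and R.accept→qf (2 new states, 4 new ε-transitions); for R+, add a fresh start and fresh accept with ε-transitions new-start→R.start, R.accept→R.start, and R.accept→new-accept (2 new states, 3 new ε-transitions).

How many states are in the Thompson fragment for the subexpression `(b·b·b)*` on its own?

6

Fragment for `(b·b·b)*`:
Each of the 3 symbol leaves contributes a 2-state fragment.
  b·b·b = 4 states
  (b·b·b)* = 6 states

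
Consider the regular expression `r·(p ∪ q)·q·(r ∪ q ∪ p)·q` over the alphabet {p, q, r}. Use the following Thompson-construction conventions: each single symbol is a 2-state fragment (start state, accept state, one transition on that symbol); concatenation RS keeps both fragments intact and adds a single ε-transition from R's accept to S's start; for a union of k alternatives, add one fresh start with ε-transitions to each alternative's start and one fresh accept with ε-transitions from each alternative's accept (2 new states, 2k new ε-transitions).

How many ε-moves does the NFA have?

Bottom-up over the parse tree:
Each of the 8 symbol leaves contributes 0 ε-transitions.
  p ∪ q = 4 ε-transitions
  r ∪ q ∪ p = 6 ε-transitions
  r·(p ∪ q)·q·(r ∪ q ∪ p)·q = 14 ε-transitions

14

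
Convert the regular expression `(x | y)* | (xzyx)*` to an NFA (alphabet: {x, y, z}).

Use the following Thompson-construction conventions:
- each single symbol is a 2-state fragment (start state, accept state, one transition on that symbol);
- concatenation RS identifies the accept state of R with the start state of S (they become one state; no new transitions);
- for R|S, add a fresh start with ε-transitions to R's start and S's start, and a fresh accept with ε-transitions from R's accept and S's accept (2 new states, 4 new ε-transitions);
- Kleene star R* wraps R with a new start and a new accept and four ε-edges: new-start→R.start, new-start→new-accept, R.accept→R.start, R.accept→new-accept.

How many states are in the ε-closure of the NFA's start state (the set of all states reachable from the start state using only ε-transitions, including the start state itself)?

10

Compute the ε-closure size of each fragment's start state recursively; a symbol fragment's start has no outgoing ε-edge, so its closure is just itself (size 1).
  x | y — |closure| = 1 + 1 + 1 = 3 (the new accept is not ε-reachable since no branch accepts ε)
  (x | y)* — the star's fresh start ε-reaches both the body's start and the fresh accept: |closure| = 2 + 3 = 5
  xzyx — same as the first factor's closure: |closure| = 1
  (xzyx)* — the star's fresh start ε-reaches both the body's start and the fresh accept: |closure| = 2 + 1 = 3
  (x | y)* | (xzyx)* — |closure| = 1 (new start) + (5 + 3) + 1 (new accept, since some branch ε-reaches its own accept) = 10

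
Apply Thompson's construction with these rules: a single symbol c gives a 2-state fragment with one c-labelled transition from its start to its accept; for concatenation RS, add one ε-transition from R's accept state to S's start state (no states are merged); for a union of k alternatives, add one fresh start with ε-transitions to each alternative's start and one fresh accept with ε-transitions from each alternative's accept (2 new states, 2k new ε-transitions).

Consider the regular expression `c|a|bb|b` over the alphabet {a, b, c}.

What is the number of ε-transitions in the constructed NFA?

Building bottom-up:
Each of the 5 symbol leaves contributes 0 ε-transitions.
  bb = 1 ε-transition
  c|a|bb|b = 9 ε-transitions

9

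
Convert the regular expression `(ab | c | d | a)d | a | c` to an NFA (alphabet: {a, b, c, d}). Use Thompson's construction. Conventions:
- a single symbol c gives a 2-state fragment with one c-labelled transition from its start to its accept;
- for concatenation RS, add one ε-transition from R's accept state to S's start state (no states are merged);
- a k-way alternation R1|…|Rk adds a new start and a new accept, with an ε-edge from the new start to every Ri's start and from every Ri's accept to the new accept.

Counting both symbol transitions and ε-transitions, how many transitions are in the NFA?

Per subexpression:
Each of the 8 symbol leaves contributes 1 transition (1 symbol, 0 ε).
  ab — 3 transitions (2 symbol, 1 ε)
  ab | c | d | a — 14 transitions (5 symbol, 9 ε)
  (ab | c | d | a)d — 16 transitions (6 symbol, 10 ε)
  (ab | c | d | a)d | a | c — 24 transitions (8 symbol, 16 ε)

24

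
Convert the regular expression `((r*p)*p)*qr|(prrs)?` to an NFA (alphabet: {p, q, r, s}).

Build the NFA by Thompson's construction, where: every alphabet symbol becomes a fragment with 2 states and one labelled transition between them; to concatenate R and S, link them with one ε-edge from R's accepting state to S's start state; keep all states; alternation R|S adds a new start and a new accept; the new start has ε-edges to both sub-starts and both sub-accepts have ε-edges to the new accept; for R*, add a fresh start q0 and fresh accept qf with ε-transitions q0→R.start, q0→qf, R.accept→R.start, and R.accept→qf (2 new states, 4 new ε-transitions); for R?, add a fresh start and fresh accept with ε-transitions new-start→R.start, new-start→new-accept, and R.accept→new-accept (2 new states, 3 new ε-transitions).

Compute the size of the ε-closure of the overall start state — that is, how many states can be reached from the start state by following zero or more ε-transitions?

15

Work bottom-up. For each fragment F, track |ε-closure(F.start)| and whether F's accept lies in that closure (i.e. whether F accepts ε). A single-symbol fragment has closure size 1 and does not accept ε.
  r* : new start has ε-edges to the inner start and to the new accept, so C = 2 + 1 = 3
  r*p : the left operand accepts ε, so the closure extends into the next operand (via the concat ε-link); C = 3 + 1 = 4
  (r*p)* : the star's fresh start ε-reaches both the body's start and the fresh accept: C = 2 + 4 = 6
  (r*p)*p : the left operand accepts ε, so the closure extends into the next operand (via the concat ε-link); C = 6 + 1 = 7
  ((r*p)*p)* : the star's fresh start ε-reaches both the body's start and the fresh accept: C = 2 + 7 = 9
  ((r*p)*p)*qr : C = 9 + 1 = 10 (closure spills across the concat boundary because the left factor accepts ε)
  prrs : same as the first factor's closure: C = 1
  (prrs)? : C = 1 (new start) + 1 (body) + 1 (new accept, via ε) = 3
  ((r*p)*p)*qr|(prrs)? : new start ε-reaches every alternative's start; at least one alternative accepts ε, so the union's new accept is reached too: C = 1 + 10 + 3 + 1 = 15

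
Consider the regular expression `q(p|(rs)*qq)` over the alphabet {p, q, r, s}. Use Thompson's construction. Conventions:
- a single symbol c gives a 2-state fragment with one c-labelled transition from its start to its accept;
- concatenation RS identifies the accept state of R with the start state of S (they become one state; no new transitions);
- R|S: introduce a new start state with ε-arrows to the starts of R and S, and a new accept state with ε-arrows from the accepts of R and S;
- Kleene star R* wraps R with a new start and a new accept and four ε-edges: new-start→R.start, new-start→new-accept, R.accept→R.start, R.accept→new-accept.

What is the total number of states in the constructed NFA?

12

Recursing over subexpressions:
Each of the 6 symbol leaves contributes a 2-state fragment.
  rs : 3 states
  (rs)* : 5 states
  (rs)*qq : 7 states
  p|(rs)*qq : 11 states
  q(p|(rs)*qq) : 12 states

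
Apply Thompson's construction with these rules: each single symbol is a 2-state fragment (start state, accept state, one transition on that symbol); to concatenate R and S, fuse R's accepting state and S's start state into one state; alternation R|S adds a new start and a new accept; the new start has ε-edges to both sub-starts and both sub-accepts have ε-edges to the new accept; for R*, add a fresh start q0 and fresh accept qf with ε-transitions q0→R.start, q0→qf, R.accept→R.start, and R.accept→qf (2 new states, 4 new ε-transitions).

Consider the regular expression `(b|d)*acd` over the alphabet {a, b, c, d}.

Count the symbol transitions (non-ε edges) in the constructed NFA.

5

Building bottom-up:
Each of the 5 symbol leaves contributes exactly 1 symbol transition.
  b|d : 2 symbol transitions
  (b|d)* : 2 symbol transitions
  (b|d)*acd : 5 symbol transitions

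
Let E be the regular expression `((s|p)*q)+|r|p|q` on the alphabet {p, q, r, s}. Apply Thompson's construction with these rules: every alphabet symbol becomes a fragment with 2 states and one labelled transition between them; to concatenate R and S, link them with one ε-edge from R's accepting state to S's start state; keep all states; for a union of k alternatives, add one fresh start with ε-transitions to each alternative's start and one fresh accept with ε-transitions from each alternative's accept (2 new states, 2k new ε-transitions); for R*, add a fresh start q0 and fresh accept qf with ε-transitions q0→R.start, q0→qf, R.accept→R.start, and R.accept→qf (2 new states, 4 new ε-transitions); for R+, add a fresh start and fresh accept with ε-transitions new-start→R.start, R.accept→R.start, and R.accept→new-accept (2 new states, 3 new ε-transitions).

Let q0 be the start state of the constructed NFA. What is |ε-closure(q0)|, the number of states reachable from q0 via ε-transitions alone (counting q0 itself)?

Work bottom-up. For each fragment F, track |ε-closure(F.start)| and whether F's accept lies in that closure (i.e. whether F accepts ε). A single-symbol fragment has closure size 1 and does not accept ε.
  s|p — new start ε-reaches every alternative's start; none of them accept ε, so the new accept is not reached: |ε-closure| = 1 + 1 + 1 = 3
  (s|p)* — |ε-closure| = 1 (new start) + 3 (body) + 1 (new accept) = 5
  (s|p)*q — |ε-closure| = 5 + 1 = 6 (closure spills across the concat boundary because the left factor accepts ε)
  ((s|p)*q)+ — new start ε-reaches only the body's start; the new accept needs a symbol first: |ε-closure| = 1 + 6 = 7
  ((s|p)*q)+|r|p|q — |ε-closure| = 1 + 7 + 1 + 1 + 1 = 11 (the new accept is not ε-reachable since no branch accepts ε)

11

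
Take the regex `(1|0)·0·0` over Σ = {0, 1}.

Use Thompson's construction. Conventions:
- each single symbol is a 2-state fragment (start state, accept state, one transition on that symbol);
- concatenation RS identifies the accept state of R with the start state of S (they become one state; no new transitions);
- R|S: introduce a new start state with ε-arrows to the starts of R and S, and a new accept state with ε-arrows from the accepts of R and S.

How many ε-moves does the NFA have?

Recursing over subexpressions:
Each of the 4 symbol leaves contributes 0 ε-transitions.
  1|0 — 4 ε-transitions
  (1|0)·0·0 — 4 ε-transitions

4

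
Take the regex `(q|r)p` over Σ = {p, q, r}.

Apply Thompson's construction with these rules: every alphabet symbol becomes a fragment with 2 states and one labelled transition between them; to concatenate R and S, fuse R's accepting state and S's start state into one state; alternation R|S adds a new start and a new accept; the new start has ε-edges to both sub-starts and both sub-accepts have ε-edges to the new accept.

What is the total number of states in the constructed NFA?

Bottom-up over the parse tree:
Each of the 3 symbol leaves contributes a 2-state fragment.
  q|r = 6 states
  (q|r)p = 7 states

7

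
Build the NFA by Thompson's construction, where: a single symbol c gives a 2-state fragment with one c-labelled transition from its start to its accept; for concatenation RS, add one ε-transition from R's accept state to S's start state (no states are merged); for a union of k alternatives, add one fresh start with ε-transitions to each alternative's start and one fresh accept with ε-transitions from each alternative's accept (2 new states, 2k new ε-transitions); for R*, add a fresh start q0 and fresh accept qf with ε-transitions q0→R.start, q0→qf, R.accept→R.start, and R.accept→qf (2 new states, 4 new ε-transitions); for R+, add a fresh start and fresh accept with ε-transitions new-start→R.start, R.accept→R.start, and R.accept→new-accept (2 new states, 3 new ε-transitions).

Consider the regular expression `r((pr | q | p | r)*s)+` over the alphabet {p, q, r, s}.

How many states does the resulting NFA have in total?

20

Building bottom-up:
Each of the 7 symbol leaves contributes a 2-state fragment.
  pr → 4 states
  pr | q | p | r → 12 states
  (pr | q | p | r)* → 14 states
  (pr | q | p | r)*s → 16 states
  ((pr | q | p | r)*s)+ → 18 states
  r((pr | q | p | r)*s)+ → 20 states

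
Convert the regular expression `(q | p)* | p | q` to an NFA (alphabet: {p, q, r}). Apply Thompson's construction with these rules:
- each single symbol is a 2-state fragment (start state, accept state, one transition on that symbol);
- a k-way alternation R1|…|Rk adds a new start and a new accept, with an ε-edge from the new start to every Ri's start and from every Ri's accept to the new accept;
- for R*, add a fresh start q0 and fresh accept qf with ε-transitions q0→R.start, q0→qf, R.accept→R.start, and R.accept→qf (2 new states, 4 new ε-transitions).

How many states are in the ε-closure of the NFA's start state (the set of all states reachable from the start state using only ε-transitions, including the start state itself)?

Work bottom-up. For each fragment F, track |ε-closure(F.start)| and whether F's accept lies in that closure (i.e. whether F accepts ε). A single-symbol fragment has closure size 1 and does not accept ε.
  q | p : new start ε-reaches every alternative's start; none of them accept ε, so the new accept is not reached: |ε-closure| = 1 + 1 + 1 = 3
  (q | p)* : new start has ε-edges to the inner start and to the new accept, so |ε-closure| = 2 + 3 = 5
  (q | p)* | p | q : |ε-closure| = 1 (new start) + (5 + 1 + 1) + 1 (new accept, since some branch ε-reaches its own accept) = 9

9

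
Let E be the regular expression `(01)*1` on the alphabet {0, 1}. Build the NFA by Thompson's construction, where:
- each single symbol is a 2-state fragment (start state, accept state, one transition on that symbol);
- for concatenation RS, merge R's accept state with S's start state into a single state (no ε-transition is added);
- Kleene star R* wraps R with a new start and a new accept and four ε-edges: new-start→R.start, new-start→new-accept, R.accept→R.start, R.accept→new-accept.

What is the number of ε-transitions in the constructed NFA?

By structural recursion:
Each of the 3 symbol leaves contributes 0 ε-transitions.
  01 = 0 ε-transitions
  (01)* = 4 ε-transitions
  (01)*1 = 4 ε-transitions

4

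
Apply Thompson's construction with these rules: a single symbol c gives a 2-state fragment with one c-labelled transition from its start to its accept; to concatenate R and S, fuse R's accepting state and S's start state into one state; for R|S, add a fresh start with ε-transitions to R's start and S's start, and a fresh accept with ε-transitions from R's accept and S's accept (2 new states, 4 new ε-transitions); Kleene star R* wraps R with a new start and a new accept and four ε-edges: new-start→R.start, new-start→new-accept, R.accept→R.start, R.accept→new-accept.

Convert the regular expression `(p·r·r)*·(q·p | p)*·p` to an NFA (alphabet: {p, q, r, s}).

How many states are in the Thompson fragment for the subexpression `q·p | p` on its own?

7

Fragment for `q·p | p`:
Each of the 3 symbol leaves contributes a 2-state fragment.
  q·p : 3 states
  q·p | p : 7 states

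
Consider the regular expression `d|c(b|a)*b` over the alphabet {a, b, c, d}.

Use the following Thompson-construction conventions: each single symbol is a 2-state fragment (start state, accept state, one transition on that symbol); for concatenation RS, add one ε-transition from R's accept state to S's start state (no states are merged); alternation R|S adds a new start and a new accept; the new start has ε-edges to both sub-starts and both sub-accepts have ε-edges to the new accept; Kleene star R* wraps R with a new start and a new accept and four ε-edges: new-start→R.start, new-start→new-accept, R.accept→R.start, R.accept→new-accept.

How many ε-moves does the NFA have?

Building bottom-up:
Each of the 5 symbol leaves contributes 0 ε-transitions.
  b|a = 4 ε-transitions
  (b|a)* = 8 ε-transitions
  c(b|a)*b = 10 ε-transitions
  d|c(b|a)*b = 14 ε-transitions

14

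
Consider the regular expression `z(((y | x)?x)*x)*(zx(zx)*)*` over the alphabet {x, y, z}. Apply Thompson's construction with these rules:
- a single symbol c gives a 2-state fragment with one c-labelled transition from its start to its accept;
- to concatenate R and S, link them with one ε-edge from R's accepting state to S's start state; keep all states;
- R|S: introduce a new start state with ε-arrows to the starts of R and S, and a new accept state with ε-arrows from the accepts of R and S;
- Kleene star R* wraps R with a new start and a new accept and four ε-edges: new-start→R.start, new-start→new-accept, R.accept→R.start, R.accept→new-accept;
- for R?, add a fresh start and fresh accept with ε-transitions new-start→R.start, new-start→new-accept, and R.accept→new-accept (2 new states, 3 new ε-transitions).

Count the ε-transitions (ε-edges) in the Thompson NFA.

Building bottom-up:
Each of the 9 symbol leaves contributes 0 ε-transitions.
  y | x → 4 ε-transitions
  (y | x)? → 7 ε-transitions
  (y | x)?x → 8 ε-transitions
  ((y | x)?x)* → 12 ε-transitions
  ((y | x)?x)*x → 13 ε-transitions
  (((y | x)?x)*x)* → 17 ε-transitions
  zx → 1 ε-transition
  (zx)* → 5 ε-transitions
  zx(zx)* → 7 ε-transitions
  (zx(zx)*)* → 11 ε-transitions
  z(((y | x)?x)*x)*(zx(zx)*)* → 30 ε-transitions

30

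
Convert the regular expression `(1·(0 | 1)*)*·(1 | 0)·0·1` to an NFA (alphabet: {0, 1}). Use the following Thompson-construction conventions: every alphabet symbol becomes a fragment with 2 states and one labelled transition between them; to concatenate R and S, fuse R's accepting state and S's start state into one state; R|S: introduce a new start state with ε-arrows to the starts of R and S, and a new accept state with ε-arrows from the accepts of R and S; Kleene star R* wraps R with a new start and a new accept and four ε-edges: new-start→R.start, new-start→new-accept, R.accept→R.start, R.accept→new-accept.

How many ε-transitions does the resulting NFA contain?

Recursing over subexpressions:
Each of the 7 symbol leaves contributes 0 ε-transitions.
  0 | 1 = 4 ε-transitions
  (0 | 1)* = 8 ε-transitions
  1·(0 | 1)* = 8 ε-transitions
  (1·(0 | 1)*)* = 12 ε-transitions
  1 | 0 = 4 ε-transitions
  (1·(0 | 1)*)*·(1 | 0)·0·1 = 16 ε-transitions

16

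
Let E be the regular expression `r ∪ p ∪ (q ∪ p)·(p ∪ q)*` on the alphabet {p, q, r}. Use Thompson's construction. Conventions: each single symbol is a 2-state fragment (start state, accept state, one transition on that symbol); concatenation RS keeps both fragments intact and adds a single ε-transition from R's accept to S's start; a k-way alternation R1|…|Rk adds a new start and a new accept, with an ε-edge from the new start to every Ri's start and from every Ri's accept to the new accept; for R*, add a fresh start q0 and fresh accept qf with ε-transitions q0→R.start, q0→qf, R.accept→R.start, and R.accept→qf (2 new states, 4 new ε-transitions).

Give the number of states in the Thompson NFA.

Recursing over subexpressions:
Each of the 6 symbol leaves contributes a 2-state fragment.
  q ∪ p = 6 states
  p ∪ q = 6 states
  (p ∪ q)* = 8 states
  (q ∪ p)·(p ∪ q)* = 14 states
  r ∪ p ∪ (q ∪ p)·(p ∪ q)* = 20 states

20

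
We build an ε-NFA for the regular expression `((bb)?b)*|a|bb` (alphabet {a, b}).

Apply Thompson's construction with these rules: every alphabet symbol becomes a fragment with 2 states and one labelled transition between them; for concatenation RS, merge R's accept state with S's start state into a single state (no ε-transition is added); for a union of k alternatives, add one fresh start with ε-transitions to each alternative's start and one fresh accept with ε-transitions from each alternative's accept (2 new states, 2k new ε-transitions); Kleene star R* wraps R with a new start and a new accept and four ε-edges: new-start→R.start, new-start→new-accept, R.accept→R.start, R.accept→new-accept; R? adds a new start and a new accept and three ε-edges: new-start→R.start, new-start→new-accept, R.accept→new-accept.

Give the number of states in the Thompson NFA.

Building bottom-up:
Each of the 6 symbol leaves contributes a 2-state fragment.
  bb → 3 states
  (bb)? → 5 states
  (bb)?b → 6 states
  ((bb)?b)* → 8 states
  bb → 3 states
  ((bb)?b)*|a|bb → 15 states

15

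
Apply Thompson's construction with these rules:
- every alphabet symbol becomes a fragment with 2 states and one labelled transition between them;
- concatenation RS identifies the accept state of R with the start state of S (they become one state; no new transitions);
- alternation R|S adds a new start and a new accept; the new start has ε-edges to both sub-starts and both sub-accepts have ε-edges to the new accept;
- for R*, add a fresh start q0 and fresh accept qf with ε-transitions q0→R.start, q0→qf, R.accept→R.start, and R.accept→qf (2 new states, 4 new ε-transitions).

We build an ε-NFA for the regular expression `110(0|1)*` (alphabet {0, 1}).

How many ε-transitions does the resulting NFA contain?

By structural recursion:
Each of the 5 symbol leaves contributes 0 ε-transitions.
  0|1 — 4 ε-transitions
  (0|1)* — 8 ε-transitions
  110(0|1)* — 8 ε-transitions

8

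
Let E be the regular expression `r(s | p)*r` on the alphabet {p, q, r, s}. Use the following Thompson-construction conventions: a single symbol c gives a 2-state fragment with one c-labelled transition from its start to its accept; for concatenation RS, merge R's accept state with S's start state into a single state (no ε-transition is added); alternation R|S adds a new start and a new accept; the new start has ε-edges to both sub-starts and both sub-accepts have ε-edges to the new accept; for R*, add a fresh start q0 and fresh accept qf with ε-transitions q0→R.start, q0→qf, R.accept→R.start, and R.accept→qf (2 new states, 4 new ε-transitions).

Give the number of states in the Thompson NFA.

10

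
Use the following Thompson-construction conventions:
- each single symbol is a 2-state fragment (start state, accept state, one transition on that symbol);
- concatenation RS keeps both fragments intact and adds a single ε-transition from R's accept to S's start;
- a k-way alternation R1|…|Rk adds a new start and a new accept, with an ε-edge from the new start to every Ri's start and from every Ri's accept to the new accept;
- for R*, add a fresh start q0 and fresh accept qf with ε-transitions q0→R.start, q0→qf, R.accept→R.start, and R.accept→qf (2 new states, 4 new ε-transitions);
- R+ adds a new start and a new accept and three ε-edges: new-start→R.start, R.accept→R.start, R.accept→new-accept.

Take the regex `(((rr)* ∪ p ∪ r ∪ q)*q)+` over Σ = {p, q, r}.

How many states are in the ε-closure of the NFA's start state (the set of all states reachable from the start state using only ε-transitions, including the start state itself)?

Work bottom-up. For each fragment F, track |ε-closure(F.start)| and whether F's accept lies in that closure (i.e. whether F accepts ε). A single-symbol fragment has closure size 1 and does not accept ε.
  rr — C equals the left operand's closure size = 1 (its accept is not ε-reachable, so the closure stops there)
  (rr)* — new start has ε-edges to the inner start and to the new accept, so C = 2 + 1 = 3
  (rr)* ∪ p ∪ r ∪ q — new start ε-reaches every alternative's start; at least one alternative accepts ε, so the union's new accept is reached too: C = 1 + 3 + 1 + 1 + 1 + 1 = 8
  ((rr)* ∪ p ∪ r ∪ q)* — the star's fresh start ε-reaches both the body's start and the fresh accept: C = 2 + 8 = 10
  ((rr)* ∪ p ∪ r ∪ q)*q — C = 10 + 1 = 11 (closure spills across the concat boundary because the left factor accepts ε)
  (((rr)* ∪ p ∪ r ∪ q)*q)+ — new start ε-reaches only the body's start; the new accept needs a symbol first: C = 1 + 11 = 12

12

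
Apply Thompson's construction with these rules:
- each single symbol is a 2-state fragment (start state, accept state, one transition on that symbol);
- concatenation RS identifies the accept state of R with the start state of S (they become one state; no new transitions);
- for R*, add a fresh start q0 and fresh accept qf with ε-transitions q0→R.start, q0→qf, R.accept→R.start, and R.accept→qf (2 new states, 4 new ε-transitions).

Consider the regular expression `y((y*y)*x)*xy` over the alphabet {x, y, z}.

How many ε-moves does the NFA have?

12

Bottom-up over the parse tree:
Each of the 6 symbol leaves contributes 0 ε-transitions.
  y* — 4 ε-transitions
  y*y — 4 ε-transitions
  (y*y)* — 8 ε-transitions
  (y*y)*x — 8 ε-transitions
  ((y*y)*x)* — 12 ε-transitions
  y((y*y)*x)*xy — 12 ε-transitions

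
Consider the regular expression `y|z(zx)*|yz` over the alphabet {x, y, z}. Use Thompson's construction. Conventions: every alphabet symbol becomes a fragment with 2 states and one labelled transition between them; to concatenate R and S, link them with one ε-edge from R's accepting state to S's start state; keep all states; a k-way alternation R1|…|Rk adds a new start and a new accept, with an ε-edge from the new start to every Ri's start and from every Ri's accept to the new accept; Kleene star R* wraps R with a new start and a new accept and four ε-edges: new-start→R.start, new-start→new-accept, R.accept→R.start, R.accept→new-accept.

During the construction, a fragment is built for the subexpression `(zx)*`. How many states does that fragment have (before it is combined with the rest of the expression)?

6

Fragment for `(zx)*`:
Each of the 2 symbol leaves contributes a 2-state fragment.
  zx : 4 states
  (zx)* : 6 states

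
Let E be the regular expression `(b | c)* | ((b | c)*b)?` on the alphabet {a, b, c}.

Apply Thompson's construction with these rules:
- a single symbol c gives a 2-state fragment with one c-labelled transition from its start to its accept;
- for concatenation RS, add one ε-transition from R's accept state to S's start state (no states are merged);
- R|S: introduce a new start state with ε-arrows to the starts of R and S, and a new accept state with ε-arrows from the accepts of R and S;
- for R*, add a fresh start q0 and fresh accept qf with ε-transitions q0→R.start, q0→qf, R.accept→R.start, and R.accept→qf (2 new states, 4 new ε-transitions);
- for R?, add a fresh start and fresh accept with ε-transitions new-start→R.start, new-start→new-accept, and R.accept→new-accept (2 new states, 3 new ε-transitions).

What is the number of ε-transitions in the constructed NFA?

24

Per subexpression:
Each of the 5 symbol leaves contributes 0 ε-transitions.
  b | c — 4 ε-transitions
  (b | c)* — 8 ε-transitions
  b | c — 4 ε-transitions
  (b | c)* — 8 ε-transitions
  (b | c)*b — 9 ε-transitions
  ((b | c)*b)? — 12 ε-transitions
  (b | c)* | ((b | c)*b)? — 24 ε-transitions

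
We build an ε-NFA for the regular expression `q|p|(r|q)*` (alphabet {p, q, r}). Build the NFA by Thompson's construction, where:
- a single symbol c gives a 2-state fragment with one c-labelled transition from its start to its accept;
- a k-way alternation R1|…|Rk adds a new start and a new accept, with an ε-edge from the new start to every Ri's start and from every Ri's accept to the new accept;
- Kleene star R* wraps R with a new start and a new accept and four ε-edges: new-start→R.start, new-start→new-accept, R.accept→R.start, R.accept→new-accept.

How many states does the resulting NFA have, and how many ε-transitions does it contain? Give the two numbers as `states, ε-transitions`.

14, 14

Bottom-up over the parse tree:
Each of the 4 symbol leaves contributes 2 states and 0 ε-transitions.
  r|q — 6 states, 4 ε-transitions
  (r|q)* — 8 states, 8 ε-transitions
  q|p|(r|q)* — 14 states, 14 ε-transitions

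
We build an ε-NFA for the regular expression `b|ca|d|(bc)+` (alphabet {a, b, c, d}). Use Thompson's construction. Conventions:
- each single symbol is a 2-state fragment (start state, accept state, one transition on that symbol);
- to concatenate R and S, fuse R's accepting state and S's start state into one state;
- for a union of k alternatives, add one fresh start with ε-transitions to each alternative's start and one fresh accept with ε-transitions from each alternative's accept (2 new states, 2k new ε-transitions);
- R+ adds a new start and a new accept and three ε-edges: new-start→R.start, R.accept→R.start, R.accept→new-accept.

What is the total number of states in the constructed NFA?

14

Recursing over subexpressions:
Each of the 6 symbol leaves contributes a 2-state fragment.
  ca → 3 states
  bc → 3 states
  (bc)+ → 5 states
  b|ca|d|(bc)+ → 14 states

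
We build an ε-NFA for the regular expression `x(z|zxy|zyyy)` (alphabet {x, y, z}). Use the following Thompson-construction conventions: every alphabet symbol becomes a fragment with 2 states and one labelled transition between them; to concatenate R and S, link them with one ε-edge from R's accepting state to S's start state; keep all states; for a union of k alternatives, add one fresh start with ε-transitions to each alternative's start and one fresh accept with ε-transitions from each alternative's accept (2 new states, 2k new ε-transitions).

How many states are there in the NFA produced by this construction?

Bottom-up over the parse tree:
Each of the 9 symbol leaves contributes a 2-state fragment.
  zxy — 6 states
  zyyy — 8 states
  z|zxy|zyyy — 18 states
  x(z|zxy|zyyy) — 20 states

20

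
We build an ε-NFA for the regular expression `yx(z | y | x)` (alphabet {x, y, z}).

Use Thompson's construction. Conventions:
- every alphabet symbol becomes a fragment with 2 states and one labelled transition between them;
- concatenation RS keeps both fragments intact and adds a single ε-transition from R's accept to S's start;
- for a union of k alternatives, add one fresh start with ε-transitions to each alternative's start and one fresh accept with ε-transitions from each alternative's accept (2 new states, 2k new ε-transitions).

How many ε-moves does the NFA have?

8

By structural recursion:
Each of the 5 symbol leaves contributes 0 ε-transitions.
  z | y | x = 6 ε-transitions
  yx(z | y | x) = 8 ε-transitions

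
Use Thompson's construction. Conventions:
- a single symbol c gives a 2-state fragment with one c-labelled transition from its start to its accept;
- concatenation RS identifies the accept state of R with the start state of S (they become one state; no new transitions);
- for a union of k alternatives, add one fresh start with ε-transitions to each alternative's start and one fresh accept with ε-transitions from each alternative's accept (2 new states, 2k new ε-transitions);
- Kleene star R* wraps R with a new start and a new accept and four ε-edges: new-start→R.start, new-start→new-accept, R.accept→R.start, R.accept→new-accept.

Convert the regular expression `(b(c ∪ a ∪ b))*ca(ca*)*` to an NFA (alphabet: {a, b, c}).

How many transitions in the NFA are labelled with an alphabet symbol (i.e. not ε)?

Bottom-up over the parse tree:
Each of the 8 symbol leaves contributes exactly 1 symbol transition.
  c ∪ a ∪ b → 3 symbol transitions
  b(c ∪ a ∪ b) → 4 symbol transitions
  (b(c ∪ a ∪ b))* → 4 symbol transitions
  a* → 1 symbol transition
  ca* → 2 symbol transitions
  (ca*)* → 2 symbol transitions
  (b(c ∪ a ∪ b))*ca(ca*)* → 8 symbol transitions

8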